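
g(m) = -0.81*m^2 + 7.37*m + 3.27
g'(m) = 7.37 - 1.62*m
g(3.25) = 18.67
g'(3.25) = 2.10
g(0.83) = 8.83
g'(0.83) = 6.03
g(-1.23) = -7.02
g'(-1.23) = 9.36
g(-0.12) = 2.37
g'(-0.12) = 7.56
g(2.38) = 16.22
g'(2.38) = 3.51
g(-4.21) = -42.11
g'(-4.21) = 14.19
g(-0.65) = -1.86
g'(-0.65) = 8.42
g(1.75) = 13.69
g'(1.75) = 4.54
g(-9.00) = -128.67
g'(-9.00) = 21.95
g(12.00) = -24.93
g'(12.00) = -12.07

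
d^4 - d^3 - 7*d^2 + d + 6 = (d - 3)*(d - 1)*(d + 1)*(d + 2)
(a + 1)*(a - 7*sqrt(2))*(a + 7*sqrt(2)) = a^3 + a^2 - 98*a - 98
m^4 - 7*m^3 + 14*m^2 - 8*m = m*(m - 4)*(m - 2)*(m - 1)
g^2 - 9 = (g - 3)*(g + 3)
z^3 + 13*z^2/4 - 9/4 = (z - 3/4)*(z + 1)*(z + 3)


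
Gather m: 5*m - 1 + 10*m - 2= 15*m - 3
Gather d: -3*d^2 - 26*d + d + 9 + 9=-3*d^2 - 25*d + 18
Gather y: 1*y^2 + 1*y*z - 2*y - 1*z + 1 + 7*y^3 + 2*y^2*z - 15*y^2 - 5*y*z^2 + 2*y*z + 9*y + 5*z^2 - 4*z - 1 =7*y^3 + y^2*(2*z - 14) + y*(-5*z^2 + 3*z + 7) + 5*z^2 - 5*z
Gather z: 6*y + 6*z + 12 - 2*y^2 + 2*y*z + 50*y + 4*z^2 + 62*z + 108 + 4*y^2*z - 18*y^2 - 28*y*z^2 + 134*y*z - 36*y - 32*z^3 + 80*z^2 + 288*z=-20*y^2 + 20*y - 32*z^3 + z^2*(84 - 28*y) + z*(4*y^2 + 136*y + 356) + 120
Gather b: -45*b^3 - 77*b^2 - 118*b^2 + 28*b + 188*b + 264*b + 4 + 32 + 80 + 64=-45*b^3 - 195*b^2 + 480*b + 180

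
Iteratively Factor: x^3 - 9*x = (x - 3)*(x^2 + 3*x) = (x - 3)*(x + 3)*(x)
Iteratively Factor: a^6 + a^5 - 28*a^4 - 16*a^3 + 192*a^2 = (a + 4)*(a^5 - 3*a^4 - 16*a^3 + 48*a^2) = (a - 3)*(a + 4)*(a^4 - 16*a^2) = a*(a - 3)*(a + 4)*(a^3 - 16*a) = a*(a - 4)*(a - 3)*(a + 4)*(a^2 + 4*a) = a*(a - 4)*(a - 3)*(a + 4)^2*(a)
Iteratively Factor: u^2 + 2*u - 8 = (u + 4)*(u - 2)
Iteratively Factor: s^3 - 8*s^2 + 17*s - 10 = (s - 5)*(s^2 - 3*s + 2) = (s - 5)*(s - 2)*(s - 1)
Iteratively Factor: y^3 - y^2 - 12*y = (y)*(y^2 - y - 12) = y*(y + 3)*(y - 4)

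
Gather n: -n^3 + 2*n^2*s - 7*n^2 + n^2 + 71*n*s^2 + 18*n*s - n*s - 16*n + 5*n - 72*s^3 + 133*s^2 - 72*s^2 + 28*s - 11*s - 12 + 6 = -n^3 + n^2*(2*s - 6) + n*(71*s^2 + 17*s - 11) - 72*s^3 + 61*s^2 + 17*s - 6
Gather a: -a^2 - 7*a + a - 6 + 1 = -a^2 - 6*a - 5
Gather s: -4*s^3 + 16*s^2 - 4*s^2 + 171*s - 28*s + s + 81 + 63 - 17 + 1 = -4*s^3 + 12*s^2 + 144*s + 128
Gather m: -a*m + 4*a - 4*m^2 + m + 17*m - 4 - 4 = 4*a - 4*m^2 + m*(18 - a) - 8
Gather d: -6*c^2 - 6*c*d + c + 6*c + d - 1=-6*c^2 + 7*c + d*(1 - 6*c) - 1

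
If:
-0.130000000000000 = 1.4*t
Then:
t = -0.09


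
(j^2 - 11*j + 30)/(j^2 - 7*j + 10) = (j - 6)/(j - 2)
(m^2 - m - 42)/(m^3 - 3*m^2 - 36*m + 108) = (m - 7)/(m^2 - 9*m + 18)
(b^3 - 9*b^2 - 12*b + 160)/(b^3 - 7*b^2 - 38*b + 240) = (b + 4)/(b + 6)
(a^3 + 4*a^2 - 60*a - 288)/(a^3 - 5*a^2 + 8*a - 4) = (a^3 + 4*a^2 - 60*a - 288)/(a^3 - 5*a^2 + 8*a - 4)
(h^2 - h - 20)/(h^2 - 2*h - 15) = (h + 4)/(h + 3)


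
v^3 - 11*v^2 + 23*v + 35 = (v - 7)*(v - 5)*(v + 1)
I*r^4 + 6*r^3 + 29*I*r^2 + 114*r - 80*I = (r - 8*I)*(r - 2*I)*(r + 5*I)*(I*r + 1)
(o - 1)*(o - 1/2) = o^2 - 3*o/2 + 1/2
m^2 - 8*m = m*(m - 8)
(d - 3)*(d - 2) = d^2 - 5*d + 6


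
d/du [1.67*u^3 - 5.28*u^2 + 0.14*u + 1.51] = 5.01*u^2 - 10.56*u + 0.14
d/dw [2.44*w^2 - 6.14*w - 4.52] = 4.88*w - 6.14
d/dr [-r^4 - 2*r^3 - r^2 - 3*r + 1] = -4*r^3 - 6*r^2 - 2*r - 3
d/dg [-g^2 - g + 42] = -2*g - 1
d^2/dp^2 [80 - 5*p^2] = -10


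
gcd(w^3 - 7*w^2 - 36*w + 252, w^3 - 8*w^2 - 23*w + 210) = w^2 - 13*w + 42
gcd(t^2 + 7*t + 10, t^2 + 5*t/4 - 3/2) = t + 2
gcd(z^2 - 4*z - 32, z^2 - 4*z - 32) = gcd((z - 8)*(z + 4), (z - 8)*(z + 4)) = z^2 - 4*z - 32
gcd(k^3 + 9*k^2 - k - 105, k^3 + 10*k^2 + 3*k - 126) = k^2 + 4*k - 21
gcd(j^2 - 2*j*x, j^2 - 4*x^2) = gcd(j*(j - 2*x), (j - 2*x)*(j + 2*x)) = -j + 2*x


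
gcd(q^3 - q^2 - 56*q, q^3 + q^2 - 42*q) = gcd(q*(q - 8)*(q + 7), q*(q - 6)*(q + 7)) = q^2 + 7*q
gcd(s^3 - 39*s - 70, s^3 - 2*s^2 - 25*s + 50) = s + 5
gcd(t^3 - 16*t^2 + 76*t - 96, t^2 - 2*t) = t - 2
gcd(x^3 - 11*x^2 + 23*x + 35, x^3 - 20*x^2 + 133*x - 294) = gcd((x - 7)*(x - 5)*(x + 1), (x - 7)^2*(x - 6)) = x - 7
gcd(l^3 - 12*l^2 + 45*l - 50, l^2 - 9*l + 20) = l - 5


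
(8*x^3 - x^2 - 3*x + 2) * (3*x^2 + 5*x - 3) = 24*x^5 + 37*x^4 - 38*x^3 - 6*x^2 + 19*x - 6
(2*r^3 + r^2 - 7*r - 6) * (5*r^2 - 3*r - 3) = 10*r^5 - r^4 - 44*r^3 - 12*r^2 + 39*r + 18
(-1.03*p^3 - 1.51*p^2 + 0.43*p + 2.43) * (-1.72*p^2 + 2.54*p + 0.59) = 1.7716*p^5 - 0.0190000000000001*p^4 - 5.1827*p^3 - 3.9783*p^2 + 6.4259*p + 1.4337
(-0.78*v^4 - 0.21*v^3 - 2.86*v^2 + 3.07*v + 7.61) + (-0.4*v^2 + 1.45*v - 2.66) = -0.78*v^4 - 0.21*v^3 - 3.26*v^2 + 4.52*v + 4.95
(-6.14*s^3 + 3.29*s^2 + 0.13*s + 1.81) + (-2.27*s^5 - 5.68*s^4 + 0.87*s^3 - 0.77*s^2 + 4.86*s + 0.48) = -2.27*s^5 - 5.68*s^4 - 5.27*s^3 + 2.52*s^2 + 4.99*s + 2.29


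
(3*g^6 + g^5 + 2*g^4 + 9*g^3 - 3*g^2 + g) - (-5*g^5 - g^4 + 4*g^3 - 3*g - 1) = 3*g^6 + 6*g^5 + 3*g^4 + 5*g^3 - 3*g^2 + 4*g + 1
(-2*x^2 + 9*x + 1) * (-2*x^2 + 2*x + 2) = 4*x^4 - 22*x^3 + 12*x^2 + 20*x + 2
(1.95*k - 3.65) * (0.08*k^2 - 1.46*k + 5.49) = 0.156*k^3 - 3.139*k^2 + 16.0345*k - 20.0385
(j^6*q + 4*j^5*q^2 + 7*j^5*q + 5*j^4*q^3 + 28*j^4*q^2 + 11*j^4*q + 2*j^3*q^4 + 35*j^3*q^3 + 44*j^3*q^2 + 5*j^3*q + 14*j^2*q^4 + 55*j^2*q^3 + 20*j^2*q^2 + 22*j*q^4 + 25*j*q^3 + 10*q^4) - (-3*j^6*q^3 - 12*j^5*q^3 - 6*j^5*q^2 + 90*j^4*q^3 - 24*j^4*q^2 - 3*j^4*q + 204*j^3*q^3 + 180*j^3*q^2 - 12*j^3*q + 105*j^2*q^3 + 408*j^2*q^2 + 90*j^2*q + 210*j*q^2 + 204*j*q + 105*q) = 3*j^6*q^3 + j^6*q + 12*j^5*q^3 + 10*j^5*q^2 + 7*j^5*q - 85*j^4*q^3 + 52*j^4*q^2 + 14*j^4*q + 2*j^3*q^4 - 169*j^3*q^3 - 136*j^3*q^2 + 17*j^3*q + 14*j^2*q^4 - 50*j^2*q^3 - 388*j^2*q^2 - 90*j^2*q + 22*j*q^4 + 25*j*q^3 - 210*j*q^2 - 204*j*q + 10*q^4 - 105*q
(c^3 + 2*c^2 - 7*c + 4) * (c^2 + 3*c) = c^5 + 5*c^4 - c^3 - 17*c^2 + 12*c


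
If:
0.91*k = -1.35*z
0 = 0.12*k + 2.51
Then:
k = -20.92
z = 14.10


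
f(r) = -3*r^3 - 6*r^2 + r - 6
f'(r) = -9*r^2 - 12*r + 1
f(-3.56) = 49.75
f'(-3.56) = -70.34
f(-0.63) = -8.26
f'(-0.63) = 4.99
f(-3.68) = 58.57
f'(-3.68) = -76.72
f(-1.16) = -10.55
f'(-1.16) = 2.81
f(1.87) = -44.73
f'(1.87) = -52.91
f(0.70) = -9.27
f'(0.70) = -11.81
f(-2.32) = -3.15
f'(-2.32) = -19.60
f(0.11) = -5.97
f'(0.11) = -0.43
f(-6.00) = 420.00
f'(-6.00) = -251.00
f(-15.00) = 8754.00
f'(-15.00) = -1844.00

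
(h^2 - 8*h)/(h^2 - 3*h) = (h - 8)/(h - 3)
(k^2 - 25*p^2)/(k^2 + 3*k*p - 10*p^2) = (-k + 5*p)/(-k + 2*p)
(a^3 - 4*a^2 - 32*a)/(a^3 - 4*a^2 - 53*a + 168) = a*(a + 4)/(a^2 + 4*a - 21)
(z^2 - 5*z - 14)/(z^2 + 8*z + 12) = (z - 7)/(z + 6)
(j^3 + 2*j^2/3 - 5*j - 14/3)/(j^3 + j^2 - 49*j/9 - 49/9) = 3*(j + 2)/(3*j + 7)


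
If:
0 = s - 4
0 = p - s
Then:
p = 4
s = 4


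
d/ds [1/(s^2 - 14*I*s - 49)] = 2*(-s + 7*I)/(-s^2 + 14*I*s + 49)^2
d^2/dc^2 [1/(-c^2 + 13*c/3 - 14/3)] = 6*(9*c^2 - 39*c - (6*c - 13)^2 + 42)/(3*c^2 - 13*c + 14)^3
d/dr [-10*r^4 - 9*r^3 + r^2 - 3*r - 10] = -40*r^3 - 27*r^2 + 2*r - 3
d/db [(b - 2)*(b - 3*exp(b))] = b - (b - 2)*(3*exp(b) - 1) - 3*exp(b)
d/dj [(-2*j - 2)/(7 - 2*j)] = -18/(2*j - 7)^2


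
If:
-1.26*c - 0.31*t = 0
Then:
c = -0.246031746031746*t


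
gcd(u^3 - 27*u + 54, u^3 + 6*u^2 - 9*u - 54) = u^2 + 3*u - 18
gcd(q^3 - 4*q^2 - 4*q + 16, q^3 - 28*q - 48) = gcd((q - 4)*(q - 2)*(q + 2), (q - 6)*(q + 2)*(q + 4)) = q + 2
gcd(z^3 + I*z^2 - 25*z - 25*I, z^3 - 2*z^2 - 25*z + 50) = z^2 - 25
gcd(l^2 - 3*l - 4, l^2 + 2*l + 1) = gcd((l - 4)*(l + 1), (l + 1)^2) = l + 1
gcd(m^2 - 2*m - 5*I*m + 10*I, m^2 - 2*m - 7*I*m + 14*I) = m - 2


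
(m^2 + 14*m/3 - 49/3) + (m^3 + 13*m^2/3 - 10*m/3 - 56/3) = m^3 + 16*m^2/3 + 4*m/3 - 35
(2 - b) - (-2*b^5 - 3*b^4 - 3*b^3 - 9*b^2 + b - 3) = 2*b^5 + 3*b^4 + 3*b^3 + 9*b^2 - 2*b + 5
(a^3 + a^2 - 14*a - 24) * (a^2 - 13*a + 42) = a^5 - 12*a^4 + 15*a^3 + 200*a^2 - 276*a - 1008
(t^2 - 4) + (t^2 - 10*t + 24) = 2*t^2 - 10*t + 20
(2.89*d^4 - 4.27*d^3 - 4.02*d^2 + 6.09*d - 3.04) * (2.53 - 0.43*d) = -1.2427*d^5 + 9.1478*d^4 - 9.0745*d^3 - 12.7893*d^2 + 16.7149*d - 7.6912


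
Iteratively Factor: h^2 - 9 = (h - 3)*(h + 3)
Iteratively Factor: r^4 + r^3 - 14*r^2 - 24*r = (r)*(r^3 + r^2 - 14*r - 24) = r*(r - 4)*(r^2 + 5*r + 6) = r*(r - 4)*(r + 3)*(r + 2)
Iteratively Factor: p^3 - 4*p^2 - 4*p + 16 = (p - 2)*(p^2 - 2*p - 8) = (p - 2)*(p + 2)*(p - 4)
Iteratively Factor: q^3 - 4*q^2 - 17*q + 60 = (q + 4)*(q^2 - 8*q + 15) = (q - 3)*(q + 4)*(q - 5)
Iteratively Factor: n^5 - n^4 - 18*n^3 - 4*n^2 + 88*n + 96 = (n - 4)*(n^4 + 3*n^3 - 6*n^2 - 28*n - 24) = (n - 4)*(n + 2)*(n^3 + n^2 - 8*n - 12) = (n - 4)*(n + 2)^2*(n^2 - n - 6) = (n - 4)*(n + 2)^3*(n - 3)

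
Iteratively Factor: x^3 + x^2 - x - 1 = (x + 1)*(x^2 - 1) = (x + 1)^2*(x - 1)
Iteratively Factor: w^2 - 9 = (w + 3)*(w - 3)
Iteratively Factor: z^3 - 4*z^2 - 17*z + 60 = (z - 5)*(z^2 + z - 12) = (z - 5)*(z - 3)*(z + 4)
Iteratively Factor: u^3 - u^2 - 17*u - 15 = (u + 3)*(u^2 - 4*u - 5) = (u + 1)*(u + 3)*(u - 5)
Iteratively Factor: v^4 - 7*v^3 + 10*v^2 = (v)*(v^3 - 7*v^2 + 10*v) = v*(v - 5)*(v^2 - 2*v) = v*(v - 5)*(v - 2)*(v)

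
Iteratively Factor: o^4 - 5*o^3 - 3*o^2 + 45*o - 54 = (o - 3)*(o^3 - 2*o^2 - 9*o + 18) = (o - 3)^2*(o^2 + o - 6) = (o - 3)^2*(o - 2)*(o + 3)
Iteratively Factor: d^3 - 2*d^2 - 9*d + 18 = (d + 3)*(d^2 - 5*d + 6) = (d - 3)*(d + 3)*(d - 2)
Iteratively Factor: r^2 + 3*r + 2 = (r + 1)*(r + 2)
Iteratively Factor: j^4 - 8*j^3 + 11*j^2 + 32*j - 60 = (j - 5)*(j^3 - 3*j^2 - 4*j + 12) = (j - 5)*(j - 3)*(j^2 - 4) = (j - 5)*(j - 3)*(j - 2)*(j + 2)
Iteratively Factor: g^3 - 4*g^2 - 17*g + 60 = (g + 4)*(g^2 - 8*g + 15) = (g - 5)*(g + 4)*(g - 3)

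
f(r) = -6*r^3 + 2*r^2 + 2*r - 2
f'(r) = -18*r^2 + 4*r + 2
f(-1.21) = 9.14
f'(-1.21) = -29.19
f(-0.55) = -1.50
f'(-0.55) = -5.64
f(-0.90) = 2.19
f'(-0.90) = -16.18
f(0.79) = -2.13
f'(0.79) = -6.07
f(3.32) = -192.88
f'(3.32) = -183.12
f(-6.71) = 1887.30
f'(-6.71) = -835.27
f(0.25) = -1.47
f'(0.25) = 1.88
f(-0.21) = -2.28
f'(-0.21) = 0.37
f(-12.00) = 10630.00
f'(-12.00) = -2638.00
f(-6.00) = 1354.00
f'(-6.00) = -670.00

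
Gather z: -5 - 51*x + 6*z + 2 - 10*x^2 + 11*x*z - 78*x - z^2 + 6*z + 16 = -10*x^2 - 129*x - z^2 + z*(11*x + 12) + 13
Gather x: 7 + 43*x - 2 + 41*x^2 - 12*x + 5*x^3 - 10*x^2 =5*x^3 + 31*x^2 + 31*x + 5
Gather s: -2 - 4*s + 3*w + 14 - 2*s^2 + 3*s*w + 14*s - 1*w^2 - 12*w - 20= -2*s^2 + s*(3*w + 10) - w^2 - 9*w - 8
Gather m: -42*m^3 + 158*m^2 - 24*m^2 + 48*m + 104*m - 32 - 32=-42*m^3 + 134*m^2 + 152*m - 64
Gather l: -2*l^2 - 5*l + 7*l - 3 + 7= -2*l^2 + 2*l + 4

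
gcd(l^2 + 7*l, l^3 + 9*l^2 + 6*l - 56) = l + 7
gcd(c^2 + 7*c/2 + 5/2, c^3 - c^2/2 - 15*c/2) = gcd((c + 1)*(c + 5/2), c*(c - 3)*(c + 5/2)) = c + 5/2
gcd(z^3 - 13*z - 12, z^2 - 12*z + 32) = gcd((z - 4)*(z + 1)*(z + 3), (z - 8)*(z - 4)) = z - 4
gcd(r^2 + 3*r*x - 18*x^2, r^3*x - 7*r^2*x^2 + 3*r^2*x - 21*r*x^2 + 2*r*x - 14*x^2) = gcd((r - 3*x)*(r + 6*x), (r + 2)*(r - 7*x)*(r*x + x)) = 1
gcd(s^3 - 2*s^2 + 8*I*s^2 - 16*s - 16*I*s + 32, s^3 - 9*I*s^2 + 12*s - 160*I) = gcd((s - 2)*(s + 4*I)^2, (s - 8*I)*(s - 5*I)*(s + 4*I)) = s + 4*I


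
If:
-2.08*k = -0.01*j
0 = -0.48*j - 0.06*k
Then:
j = 0.00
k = 0.00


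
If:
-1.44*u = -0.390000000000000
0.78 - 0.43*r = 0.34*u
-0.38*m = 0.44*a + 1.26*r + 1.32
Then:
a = -0.863636363636364*m - 7.58126321353066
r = 1.60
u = 0.27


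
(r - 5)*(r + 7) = r^2 + 2*r - 35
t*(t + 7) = t^2 + 7*t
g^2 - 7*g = g*(g - 7)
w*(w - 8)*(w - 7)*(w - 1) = w^4 - 16*w^3 + 71*w^2 - 56*w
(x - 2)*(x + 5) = x^2 + 3*x - 10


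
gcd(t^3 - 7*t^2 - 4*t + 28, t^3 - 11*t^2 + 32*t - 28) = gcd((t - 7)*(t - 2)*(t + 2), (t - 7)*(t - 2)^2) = t^2 - 9*t + 14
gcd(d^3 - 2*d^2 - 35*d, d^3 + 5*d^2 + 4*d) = d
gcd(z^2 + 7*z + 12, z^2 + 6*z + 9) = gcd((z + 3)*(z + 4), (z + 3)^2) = z + 3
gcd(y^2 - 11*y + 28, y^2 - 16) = y - 4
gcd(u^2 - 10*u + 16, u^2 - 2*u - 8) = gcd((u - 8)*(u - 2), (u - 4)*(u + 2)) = 1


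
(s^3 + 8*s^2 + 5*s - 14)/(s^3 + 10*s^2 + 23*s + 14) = (s - 1)/(s + 1)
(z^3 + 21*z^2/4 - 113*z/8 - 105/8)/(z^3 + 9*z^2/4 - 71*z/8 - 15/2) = (z + 7)/(z + 4)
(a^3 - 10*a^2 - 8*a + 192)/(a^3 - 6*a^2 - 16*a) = (a^2 - 2*a - 24)/(a*(a + 2))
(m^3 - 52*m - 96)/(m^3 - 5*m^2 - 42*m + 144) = (m + 2)/(m - 3)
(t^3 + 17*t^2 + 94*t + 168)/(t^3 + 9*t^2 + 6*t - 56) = (t + 6)/(t - 2)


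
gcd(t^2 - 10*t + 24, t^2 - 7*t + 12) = t - 4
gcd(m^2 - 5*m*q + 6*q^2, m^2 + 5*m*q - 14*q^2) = -m + 2*q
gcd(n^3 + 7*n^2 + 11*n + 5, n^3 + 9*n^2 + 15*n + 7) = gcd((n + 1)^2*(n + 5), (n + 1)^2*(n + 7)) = n^2 + 2*n + 1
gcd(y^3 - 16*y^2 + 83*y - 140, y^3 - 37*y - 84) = y - 7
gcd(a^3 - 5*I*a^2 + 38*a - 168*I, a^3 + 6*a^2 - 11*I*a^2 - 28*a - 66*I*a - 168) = a^2 - 11*I*a - 28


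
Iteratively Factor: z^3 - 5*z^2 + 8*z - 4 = (z - 1)*(z^2 - 4*z + 4) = (z - 2)*(z - 1)*(z - 2)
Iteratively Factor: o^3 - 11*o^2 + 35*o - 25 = (o - 5)*(o^2 - 6*o + 5) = (o - 5)*(o - 1)*(o - 5)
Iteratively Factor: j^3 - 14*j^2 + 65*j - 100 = (j - 5)*(j^2 - 9*j + 20) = (j - 5)^2*(j - 4)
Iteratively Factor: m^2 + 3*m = (m + 3)*(m)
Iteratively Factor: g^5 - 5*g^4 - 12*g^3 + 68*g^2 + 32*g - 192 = (g + 2)*(g^4 - 7*g^3 + 2*g^2 + 64*g - 96) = (g + 2)*(g + 3)*(g^3 - 10*g^2 + 32*g - 32) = (g - 4)*(g + 2)*(g + 3)*(g^2 - 6*g + 8) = (g - 4)^2*(g + 2)*(g + 3)*(g - 2)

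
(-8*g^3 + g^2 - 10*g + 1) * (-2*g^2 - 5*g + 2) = 16*g^5 + 38*g^4 - g^3 + 50*g^2 - 25*g + 2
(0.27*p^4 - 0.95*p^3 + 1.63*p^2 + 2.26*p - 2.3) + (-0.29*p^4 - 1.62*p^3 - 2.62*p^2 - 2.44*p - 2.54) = -0.02*p^4 - 2.57*p^3 - 0.99*p^2 - 0.18*p - 4.84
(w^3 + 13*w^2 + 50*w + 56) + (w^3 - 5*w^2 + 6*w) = 2*w^3 + 8*w^2 + 56*w + 56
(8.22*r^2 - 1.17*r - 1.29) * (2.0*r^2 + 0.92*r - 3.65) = 16.44*r^4 + 5.2224*r^3 - 33.6594*r^2 + 3.0837*r + 4.7085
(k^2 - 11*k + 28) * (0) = 0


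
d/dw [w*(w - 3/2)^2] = 3*w^2 - 6*w + 9/4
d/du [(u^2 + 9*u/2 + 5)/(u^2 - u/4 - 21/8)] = 4*(-76*u^2 - 244*u - 169)/(64*u^4 - 32*u^3 - 332*u^2 + 84*u + 441)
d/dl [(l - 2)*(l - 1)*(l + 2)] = 3*l^2 - 2*l - 4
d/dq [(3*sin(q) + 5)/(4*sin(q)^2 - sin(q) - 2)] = (-40*sin(q) + 6*cos(2*q) - 7)*cos(q)/(sin(q) + 2*cos(2*q))^2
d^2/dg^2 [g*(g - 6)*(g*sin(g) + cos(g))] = -g^2*(g - 6)*sin(g) + 2*g^2*cos(g) + 3*g*(g - 6)*cos(g) + 2*g*sin(g) + 2*cos(g)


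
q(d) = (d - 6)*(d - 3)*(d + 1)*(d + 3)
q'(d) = (d - 6)*(d - 3)*(d + 1) + (d - 6)*(d - 3)*(d + 3) + (d - 6)*(d + 1)*(d + 3) + (d - 3)*(d + 1)*(d + 3) = 4*d^3 - 15*d^2 - 30*d + 45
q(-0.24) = 42.41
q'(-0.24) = 51.28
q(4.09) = -75.13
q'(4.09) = -54.95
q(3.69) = -50.01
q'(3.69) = -68.97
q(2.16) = 52.60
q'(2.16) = -49.47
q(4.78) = -97.65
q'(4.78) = -4.26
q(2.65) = 24.18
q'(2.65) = -65.40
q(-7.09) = 3289.81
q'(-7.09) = -1921.92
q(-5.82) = 1417.04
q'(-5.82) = -1077.04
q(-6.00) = 1620.00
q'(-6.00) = -1179.00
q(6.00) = 0.00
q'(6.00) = 189.00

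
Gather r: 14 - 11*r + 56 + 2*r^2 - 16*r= 2*r^2 - 27*r + 70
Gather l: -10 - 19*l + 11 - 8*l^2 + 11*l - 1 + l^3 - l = l^3 - 8*l^2 - 9*l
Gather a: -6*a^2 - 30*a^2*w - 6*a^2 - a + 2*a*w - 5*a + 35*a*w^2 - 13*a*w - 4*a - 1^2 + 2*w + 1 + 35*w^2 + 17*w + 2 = a^2*(-30*w - 12) + a*(35*w^2 - 11*w - 10) + 35*w^2 + 19*w + 2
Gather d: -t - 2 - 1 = -t - 3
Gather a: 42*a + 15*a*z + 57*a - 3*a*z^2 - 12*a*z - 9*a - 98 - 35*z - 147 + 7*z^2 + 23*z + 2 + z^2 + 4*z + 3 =a*(-3*z^2 + 3*z + 90) + 8*z^2 - 8*z - 240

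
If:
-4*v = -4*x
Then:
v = x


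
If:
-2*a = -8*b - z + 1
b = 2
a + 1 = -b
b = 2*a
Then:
No Solution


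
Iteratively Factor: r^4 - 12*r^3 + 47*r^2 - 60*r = (r - 3)*(r^3 - 9*r^2 + 20*r) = r*(r - 3)*(r^2 - 9*r + 20) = r*(r - 5)*(r - 3)*(r - 4)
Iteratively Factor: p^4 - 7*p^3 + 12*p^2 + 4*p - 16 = (p - 4)*(p^3 - 3*p^2 + 4) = (p - 4)*(p - 2)*(p^2 - p - 2) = (p - 4)*(p - 2)*(p + 1)*(p - 2)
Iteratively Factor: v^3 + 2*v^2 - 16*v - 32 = (v - 4)*(v^2 + 6*v + 8) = (v - 4)*(v + 4)*(v + 2)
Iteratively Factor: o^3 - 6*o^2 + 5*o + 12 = (o - 3)*(o^2 - 3*o - 4) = (o - 3)*(o + 1)*(o - 4)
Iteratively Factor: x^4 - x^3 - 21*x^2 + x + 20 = (x + 1)*(x^3 - 2*x^2 - 19*x + 20) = (x - 1)*(x + 1)*(x^2 - x - 20) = (x - 5)*(x - 1)*(x + 1)*(x + 4)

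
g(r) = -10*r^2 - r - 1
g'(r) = -20*r - 1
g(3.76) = -146.14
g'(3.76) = -76.20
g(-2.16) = -45.50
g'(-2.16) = 42.20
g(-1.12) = -12.42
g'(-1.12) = 21.40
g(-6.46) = -411.86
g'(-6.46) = 128.20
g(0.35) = -2.58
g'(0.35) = -8.00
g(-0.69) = -5.07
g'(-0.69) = 12.80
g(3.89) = -156.21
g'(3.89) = -78.80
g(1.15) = -15.38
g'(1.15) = -24.00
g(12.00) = -1453.00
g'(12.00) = -241.00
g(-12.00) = -1429.00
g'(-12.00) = 239.00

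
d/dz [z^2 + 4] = 2*z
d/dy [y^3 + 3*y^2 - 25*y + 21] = 3*y^2 + 6*y - 25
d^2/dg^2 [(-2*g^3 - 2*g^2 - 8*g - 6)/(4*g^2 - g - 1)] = 4*(-73*g^3 - 159*g^2 - 15*g - 12)/(64*g^6 - 48*g^5 - 36*g^4 + 23*g^3 + 9*g^2 - 3*g - 1)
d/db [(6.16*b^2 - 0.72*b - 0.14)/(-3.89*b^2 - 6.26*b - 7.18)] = (-41.3624*b^2 - 89.5468*b + 4.2932)/(15.1321*b^4 + 48.7028*b^3 + 95.048*b^2 + 89.8936*b + 51.5524)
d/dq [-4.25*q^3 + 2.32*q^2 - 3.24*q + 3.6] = -12.75*q^2 + 4.64*q - 3.24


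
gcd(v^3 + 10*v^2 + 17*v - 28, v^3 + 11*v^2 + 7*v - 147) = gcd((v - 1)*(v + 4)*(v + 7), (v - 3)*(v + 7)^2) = v + 7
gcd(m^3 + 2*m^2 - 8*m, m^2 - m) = m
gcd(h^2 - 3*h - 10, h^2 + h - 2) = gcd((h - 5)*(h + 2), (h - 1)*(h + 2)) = h + 2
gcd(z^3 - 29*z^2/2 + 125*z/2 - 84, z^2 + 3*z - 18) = z - 3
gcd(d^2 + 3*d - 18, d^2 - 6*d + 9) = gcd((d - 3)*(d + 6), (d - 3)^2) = d - 3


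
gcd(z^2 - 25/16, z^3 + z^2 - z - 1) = 1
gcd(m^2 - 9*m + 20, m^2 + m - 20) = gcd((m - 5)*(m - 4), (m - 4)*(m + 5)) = m - 4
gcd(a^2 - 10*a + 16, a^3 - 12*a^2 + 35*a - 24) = a - 8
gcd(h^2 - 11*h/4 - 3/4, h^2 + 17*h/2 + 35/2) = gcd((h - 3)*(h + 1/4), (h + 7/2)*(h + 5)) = 1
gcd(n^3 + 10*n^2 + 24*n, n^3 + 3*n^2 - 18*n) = n^2 + 6*n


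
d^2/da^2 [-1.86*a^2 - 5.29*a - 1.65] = -3.72000000000000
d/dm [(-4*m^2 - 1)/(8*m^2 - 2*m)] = (4*m^2 + 8*m - 1)/(2*m^2*(16*m^2 - 8*m + 1))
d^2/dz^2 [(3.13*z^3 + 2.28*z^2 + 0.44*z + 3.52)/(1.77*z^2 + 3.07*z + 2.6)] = (8.16972199999995*z^3 + 153.113448*z^2 + 229.567488*z + 57.754656)/(5.545233*z^6 + 28.854009*z^5 + 74.482839*z^4 + 113.703283*z^3 + 109.40982*z^2 + 62.2596*z + 17.576)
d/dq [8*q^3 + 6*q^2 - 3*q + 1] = 24*q^2 + 12*q - 3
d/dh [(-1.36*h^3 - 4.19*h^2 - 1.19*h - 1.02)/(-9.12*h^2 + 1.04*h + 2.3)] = (12.4032*h^4 - 2.8288*h^3 - 24.5944*h^2 - 37.8788*h - 1.6762)/(83.1744*h^4 - 18.9696*h^3 - 40.8704*h^2 + 4.784*h + 5.29)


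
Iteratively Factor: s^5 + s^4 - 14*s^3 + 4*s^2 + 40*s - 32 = (s + 4)*(s^4 - 3*s^3 - 2*s^2 + 12*s - 8) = (s - 2)*(s + 4)*(s^3 - s^2 - 4*s + 4) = (s - 2)*(s + 2)*(s + 4)*(s^2 - 3*s + 2) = (s - 2)*(s - 1)*(s + 2)*(s + 4)*(s - 2)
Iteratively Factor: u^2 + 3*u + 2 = (u + 1)*(u + 2)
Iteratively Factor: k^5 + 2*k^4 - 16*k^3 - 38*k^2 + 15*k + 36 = (k + 3)*(k^4 - k^3 - 13*k^2 + k + 12) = (k - 1)*(k + 3)*(k^3 - 13*k - 12) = (k - 1)*(k + 1)*(k + 3)*(k^2 - k - 12) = (k - 4)*(k - 1)*(k + 1)*(k + 3)*(k + 3)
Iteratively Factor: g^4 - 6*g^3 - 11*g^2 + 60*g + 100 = (g - 5)*(g^3 - g^2 - 16*g - 20) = (g - 5)*(g + 2)*(g^2 - 3*g - 10) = (g - 5)^2*(g + 2)*(g + 2)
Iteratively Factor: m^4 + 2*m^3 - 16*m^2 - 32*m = (m + 2)*(m^3 - 16*m) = (m + 2)*(m + 4)*(m^2 - 4*m) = (m - 4)*(m + 2)*(m + 4)*(m)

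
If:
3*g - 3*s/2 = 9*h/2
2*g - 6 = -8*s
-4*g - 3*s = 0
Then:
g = -9/13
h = -10/13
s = 12/13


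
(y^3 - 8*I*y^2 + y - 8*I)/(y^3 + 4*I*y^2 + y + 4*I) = (y - 8*I)/(y + 4*I)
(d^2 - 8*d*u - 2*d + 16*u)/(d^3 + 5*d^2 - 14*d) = (d - 8*u)/(d*(d + 7))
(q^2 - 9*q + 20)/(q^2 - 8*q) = (q^2 - 9*q + 20)/(q*(q - 8))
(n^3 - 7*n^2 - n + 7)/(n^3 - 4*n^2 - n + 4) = (n - 7)/(n - 4)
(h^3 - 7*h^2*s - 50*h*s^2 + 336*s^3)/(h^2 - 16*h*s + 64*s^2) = (-h^2 - h*s + 42*s^2)/(-h + 8*s)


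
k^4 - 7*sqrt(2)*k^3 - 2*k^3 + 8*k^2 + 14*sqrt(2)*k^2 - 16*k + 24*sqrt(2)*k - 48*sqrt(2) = (k - 2)*(k - 6*sqrt(2))*(k - 2*sqrt(2))*(k + sqrt(2))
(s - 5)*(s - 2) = s^2 - 7*s + 10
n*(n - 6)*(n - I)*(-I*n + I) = -I*n^4 - n^3 + 7*I*n^3 + 7*n^2 - 6*I*n^2 - 6*n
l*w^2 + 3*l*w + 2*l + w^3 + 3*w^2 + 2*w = (l + w)*(w + 1)*(w + 2)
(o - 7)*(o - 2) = o^2 - 9*o + 14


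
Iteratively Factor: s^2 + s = (s + 1)*(s)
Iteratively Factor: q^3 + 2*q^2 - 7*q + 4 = (q - 1)*(q^2 + 3*q - 4) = (q - 1)*(q + 4)*(q - 1)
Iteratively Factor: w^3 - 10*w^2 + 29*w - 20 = (w - 5)*(w^2 - 5*w + 4) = (w - 5)*(w - 1)*(w - 4)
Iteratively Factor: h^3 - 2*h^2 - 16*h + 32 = (h - 4)*(h^2 + 2*h - 8) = (h - 4)*(h + 4)*(h - 2)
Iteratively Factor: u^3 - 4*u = (u + 2)*(u^2 - 2*u) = (u - 2)*(u + 2)*(u)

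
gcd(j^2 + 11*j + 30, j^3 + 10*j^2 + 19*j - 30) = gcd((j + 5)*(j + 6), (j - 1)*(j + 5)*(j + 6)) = j^2 + 11*j + 30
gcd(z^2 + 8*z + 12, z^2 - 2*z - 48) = z + 6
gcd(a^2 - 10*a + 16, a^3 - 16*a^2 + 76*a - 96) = a^2 - 10*a + 16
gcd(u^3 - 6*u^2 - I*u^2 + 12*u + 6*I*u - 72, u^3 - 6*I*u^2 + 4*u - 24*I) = 1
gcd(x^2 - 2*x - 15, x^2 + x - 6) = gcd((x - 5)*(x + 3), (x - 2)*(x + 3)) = x + 3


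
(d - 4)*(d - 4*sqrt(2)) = d^2 - 4*sqrt(2)*d - 4*d + 16*sqrt(2)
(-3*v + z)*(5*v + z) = -15*v^2 + 2*v*z + z^2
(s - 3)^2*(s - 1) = s^3 - 7*s^2 + 15*s - 9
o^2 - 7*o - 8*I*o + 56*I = (o - 7)*(o - 8*I)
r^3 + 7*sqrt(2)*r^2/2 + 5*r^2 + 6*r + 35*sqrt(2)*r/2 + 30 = (r + 5)*(r + 3*sqrt(2)/2)*(r + 2*sqrt(2))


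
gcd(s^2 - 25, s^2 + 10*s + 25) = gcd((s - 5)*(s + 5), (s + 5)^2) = s + 5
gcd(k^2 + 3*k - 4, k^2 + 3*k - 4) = k^2 + 3*k - 4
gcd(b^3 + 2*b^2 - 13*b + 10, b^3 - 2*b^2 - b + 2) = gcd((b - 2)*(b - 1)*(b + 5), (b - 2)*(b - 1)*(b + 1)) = b^2 - 3*b + 2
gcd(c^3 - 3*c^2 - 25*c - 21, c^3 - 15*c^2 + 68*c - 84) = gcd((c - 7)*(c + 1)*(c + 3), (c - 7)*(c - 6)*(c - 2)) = c - 7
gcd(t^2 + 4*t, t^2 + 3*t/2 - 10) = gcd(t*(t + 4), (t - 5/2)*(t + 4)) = t + 4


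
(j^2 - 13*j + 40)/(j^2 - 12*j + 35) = (j - 8)/(j - 7)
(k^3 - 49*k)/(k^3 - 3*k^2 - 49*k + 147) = k/(k - 3)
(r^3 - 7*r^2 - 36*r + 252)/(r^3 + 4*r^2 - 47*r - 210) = (r - 6)/(r + 5)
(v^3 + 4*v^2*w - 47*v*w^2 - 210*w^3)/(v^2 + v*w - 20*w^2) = (v^2 - v*w - 42*w^2)/(v - 4*w)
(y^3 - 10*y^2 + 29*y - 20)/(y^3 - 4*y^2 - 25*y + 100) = (y - 1)/(y + 5)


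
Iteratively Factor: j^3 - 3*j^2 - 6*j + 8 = (j - 4)*(j^2 + j - 2) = (j - 4)*(j + 2)*(j - 1)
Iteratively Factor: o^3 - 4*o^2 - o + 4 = (o - 4)*(o^2 - 1) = (o - 4)*(o - 1)*(o + 1)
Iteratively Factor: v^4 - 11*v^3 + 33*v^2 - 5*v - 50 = (v + 1)*(v^3 - 12*v^2 + 45*v - 50) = (v - 2)*(v + 1)*(v^2 - 10*v + 25) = (v - 5)*(v - 2)*(v + 1)*(v - 5)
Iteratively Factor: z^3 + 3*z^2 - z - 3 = (z + 3)*(z^2 - 1) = (z - 1)*(z + 3)*(z + 1)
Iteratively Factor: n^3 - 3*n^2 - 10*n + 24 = (n + 3)*(n^2 - 6*n + 8) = (n - 4)*(n + 3)*(n - 2)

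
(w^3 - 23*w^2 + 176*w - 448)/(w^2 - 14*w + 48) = (w^2 - 15*w + 56)/(w - 6)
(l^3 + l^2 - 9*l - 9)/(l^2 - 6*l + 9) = (l^2 + 4*l + 3)/(l - 3)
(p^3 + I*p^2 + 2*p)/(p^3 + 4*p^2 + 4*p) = (p^2 + I*p + 2)/(p^2 + 4*p + 4)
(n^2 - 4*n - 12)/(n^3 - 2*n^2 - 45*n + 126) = (n + 2)/(n^2 + 4*n - 21)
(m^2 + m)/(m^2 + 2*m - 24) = m*(m + 1)/(m^2 + 2*m - 24)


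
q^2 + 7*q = q*(q + 7)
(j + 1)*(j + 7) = j^2 + 8*j + 7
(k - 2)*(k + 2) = k^2 - 4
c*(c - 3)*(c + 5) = c^3 + 2*c^2 - 15*c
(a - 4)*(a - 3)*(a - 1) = a^3 - 8*a^2 + 19*a - 12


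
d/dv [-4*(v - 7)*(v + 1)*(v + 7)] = -12*v^2 - 8*v + 196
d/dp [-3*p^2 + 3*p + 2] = 3 - 6*p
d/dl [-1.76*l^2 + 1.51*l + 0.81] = 1.51 - 3.52*l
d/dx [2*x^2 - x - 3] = 4*x - 1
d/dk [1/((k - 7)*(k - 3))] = 2*(5 - k)/(k^4 - 20*k^3 + 142*k^2 - 420*k + 441)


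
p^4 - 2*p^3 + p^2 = p^2*(p - 1)^2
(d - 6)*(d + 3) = d^2 - 3*d - 18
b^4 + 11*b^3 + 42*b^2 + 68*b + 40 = (b + 2)^3*(b + 5)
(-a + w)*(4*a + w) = -4*a^2 + 3*a*w + w^2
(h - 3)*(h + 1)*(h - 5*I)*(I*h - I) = I*h^4 + 5*h^3 - 3*I*h^3 - 15*h^2 - I*h^2 - 5*h + 3*I*h + 15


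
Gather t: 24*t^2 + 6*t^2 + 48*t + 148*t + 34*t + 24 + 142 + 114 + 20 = 30*t^2 + 230*t + 300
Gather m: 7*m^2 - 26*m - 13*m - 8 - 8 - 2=7*m^2 - 39*m - 18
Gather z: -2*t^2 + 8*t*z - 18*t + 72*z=-2*t^2 - 18*t + z*(8*t + 72)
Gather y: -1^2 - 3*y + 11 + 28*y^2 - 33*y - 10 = 28*y^2 - 36*y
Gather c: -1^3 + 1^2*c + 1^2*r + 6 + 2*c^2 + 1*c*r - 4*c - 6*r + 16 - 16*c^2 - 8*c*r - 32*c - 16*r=-14*c^2 + c*(-7*r - 35) - 21*r + 21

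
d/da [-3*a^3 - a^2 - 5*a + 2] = -9*a^2 - 2*a - 5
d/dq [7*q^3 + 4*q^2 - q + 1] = 21*q^2 + 8*q - 1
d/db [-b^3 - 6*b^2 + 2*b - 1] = -3*b^2 - 12*b + 2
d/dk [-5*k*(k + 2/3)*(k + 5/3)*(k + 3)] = -20*k^3 - 80*k^2 - 730*k/9 - 50/3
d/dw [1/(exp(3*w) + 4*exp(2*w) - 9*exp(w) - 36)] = (-3*exp(2*w) - 8*exp(w) + 9)*exp(w)/(exp(3*w) + 4*exp(2*w) - 9*exp(w) - 36)^2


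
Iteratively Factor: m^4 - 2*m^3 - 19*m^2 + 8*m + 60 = (m + 3)*(m^3 - 5*m^2 - 4*m + 20) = (m - 5)*(m + 3)*(m^2 - 4) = (m - 5)*(m - 2)*(m + 3)*(m + 2)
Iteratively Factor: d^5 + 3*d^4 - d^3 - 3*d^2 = (d - 1)*(d^4 + 4*d^3 + 3*d^2) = d*(d - 1)*(d^3 + 4*d^2 + 3*d) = d*(d - 1)*(d + 1)*(d^2 + 3*d) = d*(d - 1)*(d + 1)*(d + 3)*(d)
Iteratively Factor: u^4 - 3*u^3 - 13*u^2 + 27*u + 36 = (u + 1)*(u^3 - 4*u^2 - 9*u + 36) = (u - 4)*(u + 1)*(u^2 - 9) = (u - 4)*(u - 3)*(u + 1)*(u + 3)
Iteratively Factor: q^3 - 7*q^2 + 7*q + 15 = (q - 3)*(q^2 - 4*q - 5) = (q - 3)*(q + 1)*(q - 5)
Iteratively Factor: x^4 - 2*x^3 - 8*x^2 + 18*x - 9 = (x - 3)*(x^3 + x^2 - 5*x + 3) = (x - 3)*(x - 1)*(x^2 + 2*x - 3) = (x - 3)*(x - 1)*(x + 3)*(x - 1)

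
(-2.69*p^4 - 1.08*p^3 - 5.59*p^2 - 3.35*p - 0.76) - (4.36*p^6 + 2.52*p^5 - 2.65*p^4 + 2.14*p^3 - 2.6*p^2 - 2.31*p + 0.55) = -4.36*p^6 - 2.52*p^5 - 0.04*p^4 - 3.22*p^3 - 2.99*p^2 - 1.04*p - 1.31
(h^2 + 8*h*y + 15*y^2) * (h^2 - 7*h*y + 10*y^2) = h^4 + h^3*y - 31*h^2*y^2 - 25*h*y^3 + 150*y^4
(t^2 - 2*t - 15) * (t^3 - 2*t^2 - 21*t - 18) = t^5 - 4*t^4 - 32*t^3 + 54*t^2 + 351*t + 270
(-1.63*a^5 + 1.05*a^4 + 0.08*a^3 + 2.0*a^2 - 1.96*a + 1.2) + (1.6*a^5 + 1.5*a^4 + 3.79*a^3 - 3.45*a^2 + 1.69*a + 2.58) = -0.0299999999999998*a^5 + 2.55*a^4 + 3.87*a^3 - 1.45*a^2 - 0.27*a + 3.78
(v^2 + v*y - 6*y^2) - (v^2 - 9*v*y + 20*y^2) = 10*v*y - 26*y^2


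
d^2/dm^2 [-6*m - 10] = 0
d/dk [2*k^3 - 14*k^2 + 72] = 2*k*(3*k - 14)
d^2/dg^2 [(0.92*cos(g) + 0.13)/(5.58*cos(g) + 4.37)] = (-14.39915*cos(g) + 9.19305*cos(2*g) - 27.57915)/(173.741112*cos(g)^3 + 408.198204*cos(g)^2 + 319.682106*cos(g) + 83.453453)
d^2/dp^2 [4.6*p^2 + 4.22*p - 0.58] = 9.20000000000000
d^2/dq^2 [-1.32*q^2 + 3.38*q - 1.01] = -2.64000000000000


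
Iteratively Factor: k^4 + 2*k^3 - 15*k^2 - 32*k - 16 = (k - 4)*(k^3 + 6*k^2 + 9*k + 4) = (k - 4)*(k + 1)*(k^2 + 5*k + 4) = (k - 4)*(k + 1)*(k + 4)*(k + 1)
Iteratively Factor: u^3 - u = (u + 1)*(u^2 - u) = u*(u + 1)*(u - 1)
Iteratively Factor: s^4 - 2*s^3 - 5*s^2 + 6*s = (s)*(s^3 - 2*s^2 - 5*s + 6) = s*(s + 2)*(s^2 - 4*s + 3) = s*(s - 3)*(s + 2)*(s - 1)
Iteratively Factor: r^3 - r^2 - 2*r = (r)*(r^2 - r - 2) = r*(r - 2)*(r + 1)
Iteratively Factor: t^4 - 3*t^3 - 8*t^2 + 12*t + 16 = (t - 2)*(t^3 - t^2 - 10*t - 8) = (t - 4)*(t - 2)*(t^2 + 3*t + 2) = (t - 4)*(t - 2)*(t + 1)*(t + 2)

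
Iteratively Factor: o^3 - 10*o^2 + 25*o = (o)*(o^2 - 10*o + 25) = o*(o - 5)*(o - 5)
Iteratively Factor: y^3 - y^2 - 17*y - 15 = (y - 5)*(y^2 + 4*y + 3) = (y - 5)*(y + 1)*(y + 3)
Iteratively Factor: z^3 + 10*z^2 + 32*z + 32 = (z + 4)*(z^2 + 6*z + 8) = (z + 4)^2*(z + 2)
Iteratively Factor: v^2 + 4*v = (v)*(v + 4)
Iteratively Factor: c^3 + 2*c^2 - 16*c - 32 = (c - 4)*(c^2 + 6*c + 8) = (c - 4)*(c + 2)*(c + 4)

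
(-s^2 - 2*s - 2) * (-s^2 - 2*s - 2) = s^4 + 4*s^3 + 8*s^2 + 8*s + 4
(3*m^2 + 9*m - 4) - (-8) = 3*m^2 + 9*m + 4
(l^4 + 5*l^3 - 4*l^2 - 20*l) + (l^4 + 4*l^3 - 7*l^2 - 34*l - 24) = 2*l^4 + 9*l^3 - 11*l^2 - 54*l - 24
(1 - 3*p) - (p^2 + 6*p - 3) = -p^2 - 9*p + 4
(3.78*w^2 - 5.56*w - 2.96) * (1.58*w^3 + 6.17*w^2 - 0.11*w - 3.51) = 5.9724*w^5 + 14.5378*w^4 - 39.3978*w^3 - 30.9194*w^2 + 19.8412*w + 10.3896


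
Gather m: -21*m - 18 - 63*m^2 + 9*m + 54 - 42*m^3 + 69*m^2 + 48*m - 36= -42*m^3 + 6*m^2 + 36*m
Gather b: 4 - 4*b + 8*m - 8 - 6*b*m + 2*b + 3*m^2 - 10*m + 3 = b*(-6*m - 2) + 3*m^2 - 2*m - 1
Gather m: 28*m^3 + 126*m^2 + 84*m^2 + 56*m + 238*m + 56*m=28*m^3 + 210*m^2 + 350*m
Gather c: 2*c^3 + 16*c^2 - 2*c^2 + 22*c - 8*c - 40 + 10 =2*c^3 + 14*c^2 + 14*c - 30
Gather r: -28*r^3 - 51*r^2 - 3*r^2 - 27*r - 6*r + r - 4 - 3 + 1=-28*r^3 - 54*r^2 - 32*r - 6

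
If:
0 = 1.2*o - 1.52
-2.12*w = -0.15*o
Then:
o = 1.27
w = 0.09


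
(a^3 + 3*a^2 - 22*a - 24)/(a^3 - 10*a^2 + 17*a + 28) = (a + 6)/(a - 7)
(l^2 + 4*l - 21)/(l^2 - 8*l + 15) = (l + 7)/(l - 5)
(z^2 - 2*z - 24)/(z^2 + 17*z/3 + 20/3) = 3*(z - 6)/(3*z + 5)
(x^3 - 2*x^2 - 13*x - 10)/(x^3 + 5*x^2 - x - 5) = (x^2 - 3*x - 10)/(x^2 + 4*x - 5)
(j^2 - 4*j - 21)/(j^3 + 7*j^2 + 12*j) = (j - 7)/(j*(j + 4))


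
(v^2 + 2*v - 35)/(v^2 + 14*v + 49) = (v - 5)/(v + 7)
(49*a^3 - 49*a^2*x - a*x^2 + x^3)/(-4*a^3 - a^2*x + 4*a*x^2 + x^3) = (-49*a^2 + x^2)/(4*a^2 + 5*a*x + x^2)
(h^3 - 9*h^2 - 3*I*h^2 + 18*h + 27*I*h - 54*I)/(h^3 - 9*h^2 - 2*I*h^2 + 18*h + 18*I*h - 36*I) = (h - 3*I)/(h - 2*I)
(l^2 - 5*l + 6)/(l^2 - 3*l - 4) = (-l^2 + 5*l - 6)/(-l^2 + 3*l + 4)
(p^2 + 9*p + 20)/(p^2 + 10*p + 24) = (p + 5)/(p + 6)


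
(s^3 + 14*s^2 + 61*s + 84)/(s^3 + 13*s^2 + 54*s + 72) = (s + 7)/(s + 6)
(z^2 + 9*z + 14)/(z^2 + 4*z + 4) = (z + 7)/(z + 2)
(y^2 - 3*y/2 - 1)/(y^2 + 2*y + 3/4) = 2*(y - 2)/(2*y + 3)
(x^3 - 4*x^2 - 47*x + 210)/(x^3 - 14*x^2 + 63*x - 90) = (x + 7)/(x - 3)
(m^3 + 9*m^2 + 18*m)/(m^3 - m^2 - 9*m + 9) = m*(m + 6)/(m^2 - 4*m + 3)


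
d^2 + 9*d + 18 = (d + 3)*(d + 6)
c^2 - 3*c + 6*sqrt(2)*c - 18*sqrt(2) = (c - 3)*(c + 6*sqrt(2))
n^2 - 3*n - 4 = (n - 4)*(n + 1)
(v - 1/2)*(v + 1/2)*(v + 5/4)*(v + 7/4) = v^4 + 3*v^3 + 31*v^2/16 - 3*v/4 - 35/64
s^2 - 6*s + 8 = (s - 4)*(s - 2)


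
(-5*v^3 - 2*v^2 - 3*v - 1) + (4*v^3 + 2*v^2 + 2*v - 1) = -v^3 - v - 2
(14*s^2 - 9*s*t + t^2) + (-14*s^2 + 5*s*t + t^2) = -4*s*t + 2*t^2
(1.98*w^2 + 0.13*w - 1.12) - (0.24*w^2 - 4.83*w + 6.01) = 1.74*w^2 + 4.96*w - 7.13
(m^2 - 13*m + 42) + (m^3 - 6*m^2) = m^3 - 5*m^2 - 13*m + 42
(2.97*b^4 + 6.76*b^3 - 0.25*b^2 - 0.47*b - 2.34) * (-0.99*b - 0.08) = -2.9403*b^5 - 6.93*b^4 - 0.2933*b^3 + 0.4853*b^2 + 2.3542*b + 0.1872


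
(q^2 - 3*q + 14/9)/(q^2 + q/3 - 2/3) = (q - 7/3)/(q + 1)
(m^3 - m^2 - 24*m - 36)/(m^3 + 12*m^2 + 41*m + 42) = (m - 6)/(m + 7)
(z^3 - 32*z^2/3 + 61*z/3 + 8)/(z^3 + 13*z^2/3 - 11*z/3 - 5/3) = (z^2 - 11*z + 24)/(z^2 + 4*z - 5)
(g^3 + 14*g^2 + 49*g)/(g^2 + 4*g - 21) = g*(g + 7)/(g - 3)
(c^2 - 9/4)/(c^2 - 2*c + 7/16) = 4*(4*c^2 - 9)/(16*c^2 - 32*c + 7)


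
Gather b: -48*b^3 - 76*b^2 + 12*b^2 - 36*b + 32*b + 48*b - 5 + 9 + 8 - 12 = -48*b^3 - 64*b^2 + 44*b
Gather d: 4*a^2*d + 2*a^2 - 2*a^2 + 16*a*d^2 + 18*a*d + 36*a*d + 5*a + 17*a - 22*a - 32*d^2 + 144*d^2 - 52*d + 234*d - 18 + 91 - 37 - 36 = d^2*(16*a + 112) + d*(4*a^2 + 54*a + 182)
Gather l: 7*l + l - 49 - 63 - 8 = 8*l - 120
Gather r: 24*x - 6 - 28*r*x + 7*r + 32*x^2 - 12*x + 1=r*(7 - 28*x) + 32*x^2 + 12*x - 5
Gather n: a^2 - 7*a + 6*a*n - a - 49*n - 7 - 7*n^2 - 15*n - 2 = a^2 - 8*a - 7*n^2 + n*(6*a - 64) - 9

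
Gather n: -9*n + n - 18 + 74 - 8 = 48 - 8*n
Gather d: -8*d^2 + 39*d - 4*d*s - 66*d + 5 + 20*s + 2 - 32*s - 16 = -8*d^2 + d*(-4*s - 27) - 12*s - 9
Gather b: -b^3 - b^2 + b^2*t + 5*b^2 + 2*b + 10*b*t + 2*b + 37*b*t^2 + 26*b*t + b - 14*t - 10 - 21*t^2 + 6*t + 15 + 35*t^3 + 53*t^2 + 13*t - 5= -b^3 + b^2*(t + 4) + b*(37*t^2 + 36*t + 5) + 35*t^3 + 32*t^2 + 5*t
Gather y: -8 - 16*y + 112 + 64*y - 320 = 48*y - 216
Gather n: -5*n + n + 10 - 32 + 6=-4*n - 16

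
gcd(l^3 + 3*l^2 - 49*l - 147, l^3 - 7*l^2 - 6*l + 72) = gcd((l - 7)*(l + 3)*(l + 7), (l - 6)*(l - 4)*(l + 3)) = l + 3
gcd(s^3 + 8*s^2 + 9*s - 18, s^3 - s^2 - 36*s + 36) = s^2 + 5*s - 6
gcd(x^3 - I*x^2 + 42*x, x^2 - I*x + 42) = x^2 - I*x + 42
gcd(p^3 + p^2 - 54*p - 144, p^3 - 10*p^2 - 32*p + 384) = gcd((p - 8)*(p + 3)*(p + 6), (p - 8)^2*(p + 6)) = p^2 - 2*p - 48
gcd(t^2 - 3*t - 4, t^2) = 1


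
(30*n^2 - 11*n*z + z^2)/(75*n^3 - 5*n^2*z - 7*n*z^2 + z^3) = (-6*n + z)/(-15*n^2 - 2*n*z + z^2)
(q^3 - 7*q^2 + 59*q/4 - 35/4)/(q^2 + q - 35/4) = (2*q^2 - 9*q + 7)/(2*q + 7)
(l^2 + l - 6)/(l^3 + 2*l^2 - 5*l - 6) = 1/(l + 1)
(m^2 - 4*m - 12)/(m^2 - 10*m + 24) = (m + 2)/(m - 4)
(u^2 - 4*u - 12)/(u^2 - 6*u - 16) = (u - 6)/(u - 8)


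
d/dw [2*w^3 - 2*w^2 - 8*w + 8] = 6*w^2 - 4*w - 8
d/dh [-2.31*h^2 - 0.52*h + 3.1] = -4.62*h - 0.52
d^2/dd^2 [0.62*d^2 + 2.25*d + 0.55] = 1.24000000000000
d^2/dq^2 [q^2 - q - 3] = 2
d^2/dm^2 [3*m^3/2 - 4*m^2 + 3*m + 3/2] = 9*m - 8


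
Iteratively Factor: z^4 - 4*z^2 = (z)*(z^3 - 4*z) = z*(z + 2)*(z^2 - 2*z) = z^2*(z + 2)*(z - 2)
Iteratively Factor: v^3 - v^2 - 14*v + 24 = (v - 3)*(v^2 + 2*v - 8) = (v - 3)*(v + 4)*(v - 2)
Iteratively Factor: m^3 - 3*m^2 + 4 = (m + 1)*(m^2 - 4*m + 4) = (m - 2)*(m + 1)*(m - 2)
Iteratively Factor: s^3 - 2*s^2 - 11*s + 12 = (s + 3)*(s^2 - 5*s + 4) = (s - 4)*(s + 3)*(s - 1)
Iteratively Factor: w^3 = (w)*(w^2) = w^2*(w)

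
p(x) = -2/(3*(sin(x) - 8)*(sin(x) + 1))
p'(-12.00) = -0.03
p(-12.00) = 0.06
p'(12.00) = -0.29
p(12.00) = 0.17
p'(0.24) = -0.05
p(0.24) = 0.07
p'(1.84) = 0.00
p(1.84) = 0.05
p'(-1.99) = 4.02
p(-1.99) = 0.86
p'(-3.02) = 0.09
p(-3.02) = 0.09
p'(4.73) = -54246.62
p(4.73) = 477.69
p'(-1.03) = -1.87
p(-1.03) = 0.53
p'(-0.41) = -0.19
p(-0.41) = 0.13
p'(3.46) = 0.15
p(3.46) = 0.12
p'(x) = 2*cos(x)/(3*(sin(x) - 8)*(sin(x) + 1)^2) + 2*cos(x)/(3*(sin(x) - 8)^2*(sin(x) + 1))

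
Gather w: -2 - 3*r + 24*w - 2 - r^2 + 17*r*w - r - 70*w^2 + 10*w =-r^2 - 4*r - 70*w^2 + w*(17*r + 34) - 4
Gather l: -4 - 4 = -8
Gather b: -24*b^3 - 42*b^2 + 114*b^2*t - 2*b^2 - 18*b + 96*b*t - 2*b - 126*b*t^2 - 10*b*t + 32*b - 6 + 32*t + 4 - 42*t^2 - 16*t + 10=-24*b^3 + b^2*(114*t - 44) + b*(-126*t^2 + 86*t + 12) - 42*t^2 + 16*t + 8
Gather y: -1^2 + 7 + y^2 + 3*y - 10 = y^2 + 3*y - 4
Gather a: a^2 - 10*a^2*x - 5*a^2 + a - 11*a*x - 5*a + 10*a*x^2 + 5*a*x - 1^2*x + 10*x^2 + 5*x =a^2*(-10*x - 4) + a*(10*x^2 - 6*x - 4) + 10*x^2 + 4*x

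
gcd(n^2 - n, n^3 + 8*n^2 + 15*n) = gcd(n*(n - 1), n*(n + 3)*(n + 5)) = n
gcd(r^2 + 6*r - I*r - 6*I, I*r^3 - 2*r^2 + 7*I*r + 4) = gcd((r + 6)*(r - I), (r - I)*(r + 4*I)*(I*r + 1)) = r - I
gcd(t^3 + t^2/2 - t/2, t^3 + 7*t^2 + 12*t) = t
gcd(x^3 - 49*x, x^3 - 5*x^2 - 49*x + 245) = x^2 - 49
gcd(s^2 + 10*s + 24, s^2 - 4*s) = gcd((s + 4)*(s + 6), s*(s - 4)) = 1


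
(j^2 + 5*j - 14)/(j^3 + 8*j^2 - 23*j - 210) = (j - 2)/(j^2 + j - 30)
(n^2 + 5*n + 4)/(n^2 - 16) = (n + 1)/(n - 4)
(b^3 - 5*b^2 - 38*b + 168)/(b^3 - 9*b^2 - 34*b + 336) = (b - 4)/(b - 8)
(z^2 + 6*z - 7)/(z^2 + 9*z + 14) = (z - 1)/(z + 2)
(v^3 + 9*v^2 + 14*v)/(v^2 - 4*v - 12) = v*(v + 7)/(v - 6)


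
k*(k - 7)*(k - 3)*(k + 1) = k^4 - 9*k^3 + 11*k^2 + 21*k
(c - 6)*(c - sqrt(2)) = c^2 - 6*c - sqrt(2)*c + 6*sqrt(2)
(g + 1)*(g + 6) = g^2 + 7*g + 6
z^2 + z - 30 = (z - 5)*(z + 6)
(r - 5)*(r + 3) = r^2 - 2*r - 15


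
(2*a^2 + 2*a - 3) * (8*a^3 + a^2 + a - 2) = 16*a^5 + 18*a^4 - 20*a^3 - 5*a^2 - 7*a + 6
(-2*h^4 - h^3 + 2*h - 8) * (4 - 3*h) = 6*h^5 - 5*h^4 - 4*h^3 - 6*h^2 + 32*h - 32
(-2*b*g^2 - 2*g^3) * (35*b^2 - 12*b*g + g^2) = -70*b^3*g^2 - 46*b^2*g^3 + 22*b*g^4 - 2*g^5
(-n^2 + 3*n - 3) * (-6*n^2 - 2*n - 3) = 6*n^4 - 16*n^3 + 15*n^2 - 3*n + 9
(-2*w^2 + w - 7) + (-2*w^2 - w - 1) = -4*w^2 - 8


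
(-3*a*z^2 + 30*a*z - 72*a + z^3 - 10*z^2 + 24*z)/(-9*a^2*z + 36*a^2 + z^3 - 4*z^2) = (z - 6)/(3*a + z)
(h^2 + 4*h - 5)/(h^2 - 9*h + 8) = (h + 5)/(h - 8)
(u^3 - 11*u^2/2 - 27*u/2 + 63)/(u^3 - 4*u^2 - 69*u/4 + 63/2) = 2*(u - 3)/(2*u - 3)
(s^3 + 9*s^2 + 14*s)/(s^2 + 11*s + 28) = s*(s + 2)/(s + 4)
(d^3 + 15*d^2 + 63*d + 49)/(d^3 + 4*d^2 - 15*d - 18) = (d^2 + 14*d + 49)/(d^2 + 3*d - 18)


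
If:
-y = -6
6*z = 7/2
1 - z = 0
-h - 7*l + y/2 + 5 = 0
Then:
No Solution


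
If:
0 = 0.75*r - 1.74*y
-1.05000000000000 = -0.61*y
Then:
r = 3.99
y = 1.72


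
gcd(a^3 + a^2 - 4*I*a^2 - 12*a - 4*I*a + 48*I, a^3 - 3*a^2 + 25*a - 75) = a - 3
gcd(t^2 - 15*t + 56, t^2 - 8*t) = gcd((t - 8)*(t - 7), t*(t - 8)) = t - 8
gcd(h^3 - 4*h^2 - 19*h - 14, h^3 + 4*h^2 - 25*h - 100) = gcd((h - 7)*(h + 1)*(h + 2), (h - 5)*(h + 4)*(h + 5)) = 1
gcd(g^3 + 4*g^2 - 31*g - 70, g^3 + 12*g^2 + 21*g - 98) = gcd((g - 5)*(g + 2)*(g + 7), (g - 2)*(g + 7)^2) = g + 7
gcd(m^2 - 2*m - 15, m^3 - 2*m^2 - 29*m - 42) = m + 3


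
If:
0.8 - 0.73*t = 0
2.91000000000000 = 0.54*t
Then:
No Solution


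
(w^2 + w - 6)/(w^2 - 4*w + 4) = (w + 3)/(w - 2)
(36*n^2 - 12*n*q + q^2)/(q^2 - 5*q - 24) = (-36*n^2 + 12*n*q - q^2)/(-q^2 + 5*q + 24)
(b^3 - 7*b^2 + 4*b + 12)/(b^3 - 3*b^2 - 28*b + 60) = (b + 1)/(b + 5)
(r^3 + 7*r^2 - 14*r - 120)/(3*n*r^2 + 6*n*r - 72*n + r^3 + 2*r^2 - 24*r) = (r + 5)/(3*n + r)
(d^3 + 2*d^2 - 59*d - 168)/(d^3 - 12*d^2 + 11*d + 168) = (d + 7)/(d - 7)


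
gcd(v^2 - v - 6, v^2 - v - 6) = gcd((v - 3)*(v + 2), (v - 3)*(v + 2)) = v^2 - v - 6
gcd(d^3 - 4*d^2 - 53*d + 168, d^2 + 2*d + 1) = 1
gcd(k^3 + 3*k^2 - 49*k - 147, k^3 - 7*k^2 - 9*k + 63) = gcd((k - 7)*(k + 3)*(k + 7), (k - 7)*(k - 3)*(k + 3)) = k^2 - 4*k - 21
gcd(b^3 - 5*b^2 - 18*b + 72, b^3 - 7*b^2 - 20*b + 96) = b^2 + b - 12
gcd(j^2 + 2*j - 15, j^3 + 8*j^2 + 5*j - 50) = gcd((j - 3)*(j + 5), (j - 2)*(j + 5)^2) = j + 5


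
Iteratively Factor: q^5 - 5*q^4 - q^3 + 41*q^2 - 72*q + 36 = (q - 1)*(q^4 - 4*q^3 - 5*q^2 + 36*q - 36) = (q - 1)*(q + 3)*(q^3 - 7*q^2 + 16*q - 12) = (q - 2)*(q - 1)*(q + 3)*(q^2 - 5*q + 6) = (q - 3)*(q - 2)*(q - 1)*(q + 3)*(q - 2)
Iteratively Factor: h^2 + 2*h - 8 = (h - 2)*(h + 4)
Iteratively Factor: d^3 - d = (d + 1)*(d^2 - d) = d*(d + 1)*(d - 1)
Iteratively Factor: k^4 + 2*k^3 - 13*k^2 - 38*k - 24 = (k + 3)*(k^3 - k^2 - 10*k - 8) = (k + 1)*(k + 3)*(k^2 - 2*k - 8) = (k + 1)*(k + 2)*(k + 3)*(k - 4)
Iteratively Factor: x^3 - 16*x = (x)*(x^2 - 16) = x*(x - 4)*(x + 4)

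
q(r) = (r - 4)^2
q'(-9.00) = -26.00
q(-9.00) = 169.00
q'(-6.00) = -20.00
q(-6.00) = 100.00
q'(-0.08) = -8.16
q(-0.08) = 16.65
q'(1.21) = -5.58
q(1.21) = 7.78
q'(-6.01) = -20.02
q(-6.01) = 100.20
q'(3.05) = -1.90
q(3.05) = 0.90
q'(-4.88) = -17.76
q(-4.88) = 78.85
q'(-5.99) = -19.98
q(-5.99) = 99.80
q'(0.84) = -6.32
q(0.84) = 9.99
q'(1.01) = -5.98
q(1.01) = 8.94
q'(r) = 2*r - 8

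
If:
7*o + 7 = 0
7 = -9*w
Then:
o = -1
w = -7/9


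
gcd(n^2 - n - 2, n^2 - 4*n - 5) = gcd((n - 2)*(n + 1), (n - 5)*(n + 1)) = n + 1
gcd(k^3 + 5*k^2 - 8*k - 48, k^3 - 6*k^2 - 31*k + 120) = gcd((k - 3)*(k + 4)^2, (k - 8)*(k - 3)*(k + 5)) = k - 3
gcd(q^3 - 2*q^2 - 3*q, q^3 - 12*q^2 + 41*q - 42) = q - 3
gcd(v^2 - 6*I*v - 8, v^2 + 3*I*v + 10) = v - 2*I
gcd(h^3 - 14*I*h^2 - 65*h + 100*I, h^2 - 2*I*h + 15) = h - 5*I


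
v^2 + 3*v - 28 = (v - 4)*(v + 7)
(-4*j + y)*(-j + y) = 4*j^2 - 5*j*y + y^2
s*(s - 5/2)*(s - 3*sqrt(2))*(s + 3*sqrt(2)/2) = s^4 - 5*s^3/2 - 3*sqrt(2)*s^3/2 - 9*s^2 + 15*sqrt(2)*s^2/4 + 45*s/2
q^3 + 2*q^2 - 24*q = q*(q - 4)*(q + 6)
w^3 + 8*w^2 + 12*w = w*(w + 2)*(w + 6)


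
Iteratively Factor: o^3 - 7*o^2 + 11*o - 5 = (o - 1)*(o^2 - 6*o + 5) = (o - 1)^2*(o - 5)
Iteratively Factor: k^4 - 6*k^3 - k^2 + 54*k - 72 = (k + 3)*(k^3 - 9*k^2 + 26*k - 24) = (k - 4)*(k + 3)*(k^2 - 5*k + 6) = (k - 4)*(k - 3)*(k + 3)*(k - 2)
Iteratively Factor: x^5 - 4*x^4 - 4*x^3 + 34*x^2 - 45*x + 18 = (x - 2)*(x^4 - 2*x^3 - 8*x^2 + 18*x - 9) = (x - 3)*(x - 2)*(x^3 + x^2 - 5*x + 3) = (x - 3)*(x - 2)*(x + 3)*(x^2 - 2*x + 1) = (x - 3)*(x - 2)*(x - 1)*(x + 3)*(x - 1)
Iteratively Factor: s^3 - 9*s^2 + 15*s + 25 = (s - 5)*(s^2 - 4*s - 5) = (s - 5)*(s + 1)*(s - 5)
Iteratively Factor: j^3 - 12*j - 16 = (j + 2)*(j^2 - 2*j - 8) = (j + 2)^2*(j - 4)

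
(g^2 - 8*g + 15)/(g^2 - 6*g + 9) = (g - 5)/(g - 3)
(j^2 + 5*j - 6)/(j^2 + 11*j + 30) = (j - 1)/(j + 5)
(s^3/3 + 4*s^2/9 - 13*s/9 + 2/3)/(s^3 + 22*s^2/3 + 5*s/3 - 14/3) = (s^2 + 2*s - 3)/(3*(s^2 + 8*s + 7))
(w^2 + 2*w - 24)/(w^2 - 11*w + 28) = (w + 6)/(w - 7)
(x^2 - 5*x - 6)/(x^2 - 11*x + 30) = (x + 1)/(x - 5)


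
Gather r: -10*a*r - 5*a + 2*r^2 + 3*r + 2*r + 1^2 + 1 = -5*a + 2*r^2 + r*(5 - 10*a) + 2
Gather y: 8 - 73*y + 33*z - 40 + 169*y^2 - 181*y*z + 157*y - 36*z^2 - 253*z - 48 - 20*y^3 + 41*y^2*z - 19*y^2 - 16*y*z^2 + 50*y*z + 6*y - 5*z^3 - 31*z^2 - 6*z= -20*y^3 + y^2*(41*z + 150) + y*(-16*z^2 - 131*z + 90) - 5*z^3 - 67*z^2 - 226*z - 80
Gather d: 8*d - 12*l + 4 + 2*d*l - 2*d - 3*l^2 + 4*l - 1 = d*(2*l + 6) - 3*l^2 - 8*l + 3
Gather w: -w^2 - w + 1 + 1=-w^2 - w + 2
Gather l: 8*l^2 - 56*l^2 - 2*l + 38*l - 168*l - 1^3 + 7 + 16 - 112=-48*l^2 - 132*l - 90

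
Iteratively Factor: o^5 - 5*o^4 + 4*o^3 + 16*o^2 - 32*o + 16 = (o - 2)*(o^4 - 3*o^3 - 2*o^2 + 12*o - 8) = (o - 2)^2*(o^3 - o^2 - 4*o + 4) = (o - 2)^2*(o + 2)*(o^2 - 3*o + 2) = (o - 2)^2*(o - 1)*(o + 2)*(o - 2)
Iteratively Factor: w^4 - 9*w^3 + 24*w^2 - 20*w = (w - 2)*(w^3 - 7*w^2 + 10*w) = (w - 5)*(w - 2)*(w^2 - 2*w) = (w - 5)*(w - 2)^2*(w)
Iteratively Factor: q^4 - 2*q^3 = (q)*(q^3 - 2*q^2) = q*(q - 2)*(q^2) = q^2*(q - 2)*(q)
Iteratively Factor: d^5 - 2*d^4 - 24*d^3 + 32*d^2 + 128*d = (d - 4)*(d^4 + 2*d^3 - 16*d^2 - 32*d) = (d - 4)*(d + 2)*(d^3 - 16*d) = (d - 4)^2*(d + 2)*(d^2 + 4*d) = d*(d - 4)^2*(d + 2)*(d + 4)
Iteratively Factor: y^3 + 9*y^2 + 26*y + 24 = (y + 2)*(y^2 + 7*y + 12) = (y + 2)*(y + 3)*(y + 4)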